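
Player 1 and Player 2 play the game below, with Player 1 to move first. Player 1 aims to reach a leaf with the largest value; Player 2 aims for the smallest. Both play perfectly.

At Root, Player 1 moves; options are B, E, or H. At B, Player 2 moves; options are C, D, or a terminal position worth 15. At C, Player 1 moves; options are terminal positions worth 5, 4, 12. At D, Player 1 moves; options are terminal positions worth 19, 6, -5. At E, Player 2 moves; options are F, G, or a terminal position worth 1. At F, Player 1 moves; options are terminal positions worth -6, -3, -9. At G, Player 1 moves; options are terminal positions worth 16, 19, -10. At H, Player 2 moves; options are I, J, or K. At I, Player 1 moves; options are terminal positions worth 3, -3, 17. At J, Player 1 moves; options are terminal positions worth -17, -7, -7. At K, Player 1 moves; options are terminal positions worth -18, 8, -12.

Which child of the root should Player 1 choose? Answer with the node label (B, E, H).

B

C (Player 1): max(5, 4, 12) = 12
D (Player 1): max(19, 6, -5) = 19
B (Player 2): min(12, 19, 15) = 12
F (Player 1): max(-6, -3, -9) = -3
G (Player 1): max(16, 19, -10) = 19
E (Player 2): min(-3, 19, 1) = -3
I (Player 1): max(3, -3, 17) = 17
J (Player 1): max(-17, -7, -7) = -7
K (Player 1): max(-18, 8, -12) = 8
H (Player 2): min(17, -7, 8) = -7
Root (Player 1): max(12, -3, -7) = 12
Player 1 picks the child with the highest value: B (value 12).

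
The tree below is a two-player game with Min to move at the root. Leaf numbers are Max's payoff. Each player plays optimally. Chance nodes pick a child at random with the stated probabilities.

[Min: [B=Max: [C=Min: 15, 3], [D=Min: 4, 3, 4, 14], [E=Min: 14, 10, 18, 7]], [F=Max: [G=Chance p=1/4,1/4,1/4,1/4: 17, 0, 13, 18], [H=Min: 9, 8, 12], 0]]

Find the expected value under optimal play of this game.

7

C (Min): min(15, 3) = 3
D (Min): min(4, 3, 4, 14) = 3
E (Min): min(14, 10, 18, 7) = 7
B (Max): max(3, 3, 7) = 7
G (Chance): 1/4·17 + 1/4·0 + 1/4·13 + 1/4·18 = 12
H (Min): min(9, 8, 12) = 8
F (Max): max(12, 8, 0) = 12
Root (Min): min(7, 12) = 7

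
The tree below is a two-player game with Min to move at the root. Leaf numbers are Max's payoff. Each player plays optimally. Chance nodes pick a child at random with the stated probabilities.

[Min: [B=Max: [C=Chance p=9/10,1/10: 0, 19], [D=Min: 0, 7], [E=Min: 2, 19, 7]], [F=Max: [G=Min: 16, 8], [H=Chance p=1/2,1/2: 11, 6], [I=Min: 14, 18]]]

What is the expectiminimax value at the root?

2

C (Chance): 9/10·0 + 1/10·19 = 1.9
D (Min): min(0, 7) = 0
E (Min): min(2, 19, 7) = 2
B (Max): max(1.9, 0, 2) = 2
G (Min): min(16, 8) = 8
H (Chance): 1/2·11 + 1/2·6 = 8.5
I (Min): min(14, 18) = 14
F (Max): max(8, 8.5, 14) = 14
Root (Min): min(2, 14) = 2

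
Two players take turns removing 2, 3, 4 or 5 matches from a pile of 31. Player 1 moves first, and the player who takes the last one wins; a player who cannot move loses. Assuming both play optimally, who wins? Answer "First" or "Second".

First

Compute winning (W) and losing (L) positions by backward induction:
i:   0  1  2  3  4  5  6  7  8  9 10 11 12 13 14 15 16 17 18 19 20 21 22 23 24 25 26 27 28 29 30 31
     L  L  W  W  W  W  W  L  L  W  W  W  W  W  L  L  W  W  W  W  W  L  L  W  W  W  W  W  L  L  W  W
Position 31 is W, so the first player wins.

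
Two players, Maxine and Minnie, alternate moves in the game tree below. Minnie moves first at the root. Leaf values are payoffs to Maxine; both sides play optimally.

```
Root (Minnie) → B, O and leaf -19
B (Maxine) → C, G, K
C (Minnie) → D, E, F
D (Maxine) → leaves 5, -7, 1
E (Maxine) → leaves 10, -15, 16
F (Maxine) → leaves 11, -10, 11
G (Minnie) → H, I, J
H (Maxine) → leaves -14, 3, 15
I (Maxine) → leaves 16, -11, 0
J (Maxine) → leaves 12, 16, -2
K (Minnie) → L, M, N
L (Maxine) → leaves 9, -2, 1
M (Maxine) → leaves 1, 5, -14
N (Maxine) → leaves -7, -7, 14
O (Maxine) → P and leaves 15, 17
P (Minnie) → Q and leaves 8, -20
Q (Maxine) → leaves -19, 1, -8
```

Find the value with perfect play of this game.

-19

D (Maxine): max(5, -7, 1) = 5
E (Maxine): max(10, -15, 16) = 16
F (Maxine): max(11, -10, 11) = 11
C (Minnie): min(5, 16, 11) = 5
H (Maxine): max(-14, 3, 15) = 15
I (Maxine): max(16, -11, 0) = 16
J (Maxine): max(12, 16, -2) = 16
G (Minnie): min(15, 16, 16) = 15
L (Maxine): max(9, -2, 1) = 9
M (Maxine): max(1, 5, -14) = 5
N (Maxine): max(-7, -7, 14) = 14
K (Minnie): min(9, 5, 14) = 5
B (Maxine): max(5, 15, 5) = 15
Q (Maxine): max(-19, 1, -8) = 1
P (Minnie): min(1, 8, -20) = -20
O (Maxine): max(-20, 15, 17) = 17
Root (Minnie): min(15, 17, -19) = -19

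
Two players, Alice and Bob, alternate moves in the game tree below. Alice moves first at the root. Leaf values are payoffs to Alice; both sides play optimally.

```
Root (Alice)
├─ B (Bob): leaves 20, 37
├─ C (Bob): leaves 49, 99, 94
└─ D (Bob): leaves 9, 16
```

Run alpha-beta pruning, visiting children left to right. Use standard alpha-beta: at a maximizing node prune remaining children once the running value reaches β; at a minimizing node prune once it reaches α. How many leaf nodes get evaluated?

6

B [α=-∞,β=+∞]: v=20
C [α=20,β=+∞]: v=49
D [α=49,β=+∞]: v=9 after child 1 ≤ α → α-cutoff, skip 1
Root [α=-∞,β=+∞]: v=49
Leaves evaluated: 6 of 7.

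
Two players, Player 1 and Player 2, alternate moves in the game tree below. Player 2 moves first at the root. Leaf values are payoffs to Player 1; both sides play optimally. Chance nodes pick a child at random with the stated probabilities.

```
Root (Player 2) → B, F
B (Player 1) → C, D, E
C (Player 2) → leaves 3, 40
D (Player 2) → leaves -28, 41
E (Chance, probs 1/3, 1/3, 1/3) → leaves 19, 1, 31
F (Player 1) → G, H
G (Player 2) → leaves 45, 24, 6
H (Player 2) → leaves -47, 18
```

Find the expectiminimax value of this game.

C (Player 2): min(3, 40) = 3
D (Player 2): min(-28, 41) = -28
E (Chance): 1/3·19 + 1/3·1 + 1/3·31 = 17
B (Player 1): max(3, -28, 17) = 17
G (Player 2): min(45, 24, 6) = 6
H (Player 2): min(-47, 18) = -47
F (Player 1): max(6, -47) = 6
Root (Player 2): min(17, 6) = 6

6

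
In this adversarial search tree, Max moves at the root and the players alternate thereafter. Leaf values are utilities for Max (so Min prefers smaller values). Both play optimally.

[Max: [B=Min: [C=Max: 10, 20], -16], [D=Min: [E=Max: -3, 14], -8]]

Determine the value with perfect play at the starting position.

-8

C (Max): max(10, 20) = 20
B (Min): min(20, -16) = -16
E (Max): max(-3, 14) = 14
D (Min): min(14, -8) = -8
Root (Max): max(-16, -8) = -8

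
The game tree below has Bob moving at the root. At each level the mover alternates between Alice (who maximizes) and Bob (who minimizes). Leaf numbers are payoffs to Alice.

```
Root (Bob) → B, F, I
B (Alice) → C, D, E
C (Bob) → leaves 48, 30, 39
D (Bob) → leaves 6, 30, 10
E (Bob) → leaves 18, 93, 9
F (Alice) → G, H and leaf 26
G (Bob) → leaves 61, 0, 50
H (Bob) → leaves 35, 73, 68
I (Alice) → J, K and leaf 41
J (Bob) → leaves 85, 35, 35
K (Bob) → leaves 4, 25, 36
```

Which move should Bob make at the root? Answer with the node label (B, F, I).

C (Bob): min(48, 30, 39) = 30
D (Bob): min(6, 30, 10) = 6
E (Bob): min(18, 93, 9) = 9
B (Alice): max(30, 6, 9) = 30
G (Bob): min(61, 0, 50) = 0
H (Bob): min(35, 73, 68) = 35
F (Alice): max(0, 35, 26) = 35
J (Bob): min(85, 35, 35) = 35
K (Bob): min(4, 25, 36) = 4
I (Alice): max(35, 4, 41) = 41
Root (Bob): min(30, 35, 41) = 30
Bob picks the child with the lowest value: B (value 30).

B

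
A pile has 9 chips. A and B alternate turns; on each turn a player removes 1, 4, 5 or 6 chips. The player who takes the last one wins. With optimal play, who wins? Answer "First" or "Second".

W/L table (W = player to move can force a win):
i:   0  1  2  3  4  5  6  7  8  9
     L  W  L  W  W  W  W  W  W  L
Position 9 is L, so the second player wins.

Second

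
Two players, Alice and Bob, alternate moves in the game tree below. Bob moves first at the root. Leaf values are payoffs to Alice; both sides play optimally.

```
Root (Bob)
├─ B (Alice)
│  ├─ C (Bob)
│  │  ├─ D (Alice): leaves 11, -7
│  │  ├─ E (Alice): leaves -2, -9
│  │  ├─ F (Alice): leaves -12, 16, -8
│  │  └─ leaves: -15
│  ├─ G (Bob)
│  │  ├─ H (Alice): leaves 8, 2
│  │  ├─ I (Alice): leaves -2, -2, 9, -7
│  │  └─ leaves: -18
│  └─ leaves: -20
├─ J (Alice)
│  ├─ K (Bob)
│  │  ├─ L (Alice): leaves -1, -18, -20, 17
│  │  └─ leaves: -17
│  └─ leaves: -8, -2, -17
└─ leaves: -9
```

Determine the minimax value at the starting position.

D (Alice): max(11, -7) = 11
E (Alice): max(-2, -9) = -2
F (Alice): max(-12, 16, -8) = 16
C (Bob): min(11, -2, 16, -15) = -15
H (Alice): max(8, 2) = 8
I (Alice): max(-2, -2, 9, -7) = 9
G (Bob): min(8, 9, -18) = -18
B (Alice): max(-15, -18, -20) = -15
L (Alice): max(-1, -18, -20, 17) = 17
K (Bob): min(17, -17) = -17
J (Alice): max(-17, -8, -2, -17) = -2
Root (Bob): min(-15, -2, -9) = -15

-15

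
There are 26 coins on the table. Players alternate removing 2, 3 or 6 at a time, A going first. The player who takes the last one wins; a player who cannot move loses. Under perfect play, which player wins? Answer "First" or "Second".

First

W/L table (W = player to move can force a win):
i:   0  1  2  3  4  5  6  7  8  9 10 11 12 13 14 15 16 17 18 19 20 21 22 23 24 25 26
     L  L  W  W  W  L  W  W  W  L  L  W  W  W  L  W  W  W  L  L  W  W  W  L  W  W  W
Position 26 is W, so the first player wins.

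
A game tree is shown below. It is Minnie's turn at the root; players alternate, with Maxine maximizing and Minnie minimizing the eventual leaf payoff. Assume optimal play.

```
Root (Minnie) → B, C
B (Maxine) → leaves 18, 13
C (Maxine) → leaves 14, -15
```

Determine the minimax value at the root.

14

B (Maxine): max(18, 13) = 18
C (Maxine): max(14, -15) = 14
Root (Minnie): min(18, 14) = 14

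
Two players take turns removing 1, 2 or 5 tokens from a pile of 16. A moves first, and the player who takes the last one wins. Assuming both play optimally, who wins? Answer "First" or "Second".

Compute winning (W) and losing (L) positions by backward induction:
i:   0  1  2  3  4  5  6  7  8  9 10 11 12 13 14 15 16
     L  W  W  L  W  W  L  W  W  L  W  W  L  W  W  L  W
Position 16 is W, so the first player wins.

First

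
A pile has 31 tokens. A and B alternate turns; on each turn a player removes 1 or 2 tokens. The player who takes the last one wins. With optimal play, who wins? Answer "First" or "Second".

First

i:   0  1  2  3  4  5  6  7  8  9 10 11 12 13 14 15 16 17 18 19 20 21 22 23 24 25 26 27 28 29 30 31
     L  W  W  L  W  W  L  W  W  L  W  W  L  W  W  L  W  W  L  W  W  L  W  W  L  W  W  L  W  W  L  W
Position 31 is W, so the first player wins.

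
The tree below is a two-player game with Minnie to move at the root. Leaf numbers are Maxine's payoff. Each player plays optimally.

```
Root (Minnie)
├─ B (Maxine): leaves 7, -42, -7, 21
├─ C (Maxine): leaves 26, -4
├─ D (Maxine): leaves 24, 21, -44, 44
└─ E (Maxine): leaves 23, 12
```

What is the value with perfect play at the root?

B (Maxine): max(7, -42, -7, 21) = 21
C (Maxine): max(26, -4) = 26
D (Maxine): max(24, 21, -44, 44) = 44
E (Maxine): max(23, 12) = 23
Root (Minnie): min(21, 26, 44, 23) = 21

21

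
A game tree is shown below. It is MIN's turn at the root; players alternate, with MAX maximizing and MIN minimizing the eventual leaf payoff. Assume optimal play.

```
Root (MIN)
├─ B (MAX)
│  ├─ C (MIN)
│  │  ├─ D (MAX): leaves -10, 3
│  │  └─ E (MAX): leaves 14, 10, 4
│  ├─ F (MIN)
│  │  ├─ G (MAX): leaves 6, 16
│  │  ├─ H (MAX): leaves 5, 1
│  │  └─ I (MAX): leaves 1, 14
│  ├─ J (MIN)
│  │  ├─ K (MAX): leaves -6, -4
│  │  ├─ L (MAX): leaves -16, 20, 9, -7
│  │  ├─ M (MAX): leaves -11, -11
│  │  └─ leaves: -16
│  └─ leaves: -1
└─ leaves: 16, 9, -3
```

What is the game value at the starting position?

D (MAX): max(-10, 3) = 3
E (MAX): max(14, 10, 4) = 14
C (MIN): min(3, 14) = 3
G (MAX): max(6, 16) = 16
H (MAX): max(5, 1) = 5
I (MAX): max(1, 14) = 14
F (MIN): min(16, 5, 14) = 5
K (MAX): max(-6, -4) = -4
L (MAX): max(-16, 20, 9, -7) = 20
M (MAX): max(-11, -11) = -11
J (MIN): min(-4, 20, -11, -16) = -16
B (MAX): max(3, 5, -16, -1) = 5
Root (MIN): min(5, 16, 9, -3) = -3

-3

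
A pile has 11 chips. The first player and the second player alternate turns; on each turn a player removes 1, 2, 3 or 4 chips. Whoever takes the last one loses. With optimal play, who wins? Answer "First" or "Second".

Positions where the player to move wins (W) vs loses (L):
i:   0  1  2  3  4  5  6  7  8  9 10 11
     W  L  W  W  W  W  L  W  W  W  W  L
Position 11 is L, so the second player wins.

Second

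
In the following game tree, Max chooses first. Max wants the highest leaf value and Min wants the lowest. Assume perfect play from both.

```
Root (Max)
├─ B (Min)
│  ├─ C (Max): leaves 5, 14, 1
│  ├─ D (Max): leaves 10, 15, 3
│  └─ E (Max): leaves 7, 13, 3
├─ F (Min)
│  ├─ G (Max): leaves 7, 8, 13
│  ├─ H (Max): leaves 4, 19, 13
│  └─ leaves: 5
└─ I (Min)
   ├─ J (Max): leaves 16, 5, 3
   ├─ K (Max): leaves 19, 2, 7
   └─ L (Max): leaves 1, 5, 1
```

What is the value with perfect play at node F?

5

G: max(7, 8, 13) = 13
H: max(4, 19, 13) = 19
F: min(13, 19, 5) = 5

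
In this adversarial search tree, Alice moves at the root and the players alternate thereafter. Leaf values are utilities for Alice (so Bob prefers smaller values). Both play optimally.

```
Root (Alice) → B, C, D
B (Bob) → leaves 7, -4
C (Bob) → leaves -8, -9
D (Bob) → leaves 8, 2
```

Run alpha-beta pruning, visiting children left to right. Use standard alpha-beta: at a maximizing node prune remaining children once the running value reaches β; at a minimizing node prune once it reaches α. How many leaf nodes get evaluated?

5

B [α=-∞,β=+∞]: v=-4
C [α=-4,β=+∞]: v=-8 after child 1 ≤ α → α-cutoff, skip 1
D [α=-4,β=+∞]: v=2
Root [α=-∞,β=+∞]: v=2
Leaves evaluated: 5 of 6.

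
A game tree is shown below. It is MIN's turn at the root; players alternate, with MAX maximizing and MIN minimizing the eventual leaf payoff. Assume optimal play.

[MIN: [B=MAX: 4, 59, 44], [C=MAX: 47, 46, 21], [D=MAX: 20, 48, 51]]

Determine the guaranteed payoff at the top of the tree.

47

B (MAX): max(4, 59, 44) = 59
C (MAX): max(47, 46, 21) = 47
D (MAX): max(20, 48, 51) = 51
Root (MIN): min(59, 47, 51) = 47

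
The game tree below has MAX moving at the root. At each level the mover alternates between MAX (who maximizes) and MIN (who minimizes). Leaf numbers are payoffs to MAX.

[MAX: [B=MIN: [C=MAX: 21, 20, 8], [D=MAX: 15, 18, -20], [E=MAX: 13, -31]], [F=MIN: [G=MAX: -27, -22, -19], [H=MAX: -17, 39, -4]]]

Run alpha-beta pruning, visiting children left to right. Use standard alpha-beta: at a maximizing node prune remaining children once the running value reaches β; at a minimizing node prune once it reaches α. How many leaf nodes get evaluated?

11

C [α=-∞,β=+∞]: v=21
D [α=-∞,β=21]: v=18
E [α=-∞,β=18]: v=13
B [α=-∞,β=+∞]: v=13
G [α=13,β=+∞]: v=-19
F [α=13,β=+∞]: v=-19 after child 1 ≤ α → α-cutoff, skip 1
Root [α=-∞,β=+∞]: v=13
Leaves evaluated: 11 of 14.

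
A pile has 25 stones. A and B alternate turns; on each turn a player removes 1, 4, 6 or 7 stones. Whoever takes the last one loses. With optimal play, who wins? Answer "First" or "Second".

First

i:   0  1  2  3  4  5  6  7  8  9 10 11 12 13 14 15 16 17 18 19 20 21 22 23 24 25
     W  L  W  L  W  W  L  W  W  W  W  L  W  W  L  W  L  W  W  L  W  W  W  W  L  W
Position 25 is W, so the first player wins.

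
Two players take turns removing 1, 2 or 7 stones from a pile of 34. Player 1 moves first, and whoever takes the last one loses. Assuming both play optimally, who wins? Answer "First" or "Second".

Mark each pile size as W (mover wins) or L (mover loses):
i:   0  1  2  3  4  5  6  7  8  9 10 11 12 13 14 15 16 17 18 19 20 21 22 23 24 25 26 27 28 29 30 31 32 33 34
     W  L  W  W  L  W  W  L  W  W  L  W  W  L  W  W  L  W  W  L  W  W  L  W  W  L  W  W  L  W  W  L  W  W  L
Position 34 is L, so the second player wins.

Second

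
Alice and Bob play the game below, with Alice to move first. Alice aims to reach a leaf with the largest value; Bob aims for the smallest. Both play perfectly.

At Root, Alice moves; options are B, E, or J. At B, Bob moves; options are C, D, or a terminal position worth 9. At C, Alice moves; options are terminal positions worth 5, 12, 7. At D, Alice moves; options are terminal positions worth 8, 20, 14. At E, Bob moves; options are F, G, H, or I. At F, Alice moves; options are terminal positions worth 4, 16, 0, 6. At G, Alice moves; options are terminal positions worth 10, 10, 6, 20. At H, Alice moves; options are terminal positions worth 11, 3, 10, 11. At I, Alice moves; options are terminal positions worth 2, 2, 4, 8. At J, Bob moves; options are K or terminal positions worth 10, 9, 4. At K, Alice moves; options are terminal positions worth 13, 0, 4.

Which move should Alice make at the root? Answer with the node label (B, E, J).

B

C (Alice): max(5, 12, 7) = 12
D (Alice): max(8, 20, 14) = 20
B (Bob): min(12, 20, 9) = 9
F (Alice): max(4, 16, 0, 6) = 16
G (Alice): max(10, 10, 6, 20) = 20
H (Alice): max(11, 3, 10, 11) = 11
I (Alice): max(2, 2, 4, 8) = 8
E (Bob): min(16, 20, 11, 8) = 8
K (Alice): max(13, 0, 4) = 13
J (Bob): min(13, 10, 9, 4) = 4
Root (Alice): max(9, 8, 4) = 9
Alice picks the child with the highest value: B (value 9).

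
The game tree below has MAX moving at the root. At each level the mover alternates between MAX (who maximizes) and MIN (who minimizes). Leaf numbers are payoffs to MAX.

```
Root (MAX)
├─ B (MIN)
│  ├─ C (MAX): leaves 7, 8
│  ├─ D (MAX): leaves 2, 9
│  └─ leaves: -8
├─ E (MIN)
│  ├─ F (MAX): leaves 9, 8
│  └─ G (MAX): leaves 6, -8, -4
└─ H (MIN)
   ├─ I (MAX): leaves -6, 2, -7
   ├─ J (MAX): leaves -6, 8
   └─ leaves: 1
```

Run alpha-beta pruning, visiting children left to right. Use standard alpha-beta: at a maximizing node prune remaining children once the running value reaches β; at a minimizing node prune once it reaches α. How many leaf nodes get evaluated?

13

C [α=-∞,β=+∞]: v=8
D [α=-∞,β=8]: v=9
B [α=-∞,β=+∞]: v=-8
F [α=-8,β=+∞]: v=9
G [α=-8,β=9]: v=6
E [α=-8,β=+∞]: v=6
I [α=6,β=+∞]: v=2
H [α=6,β=+∞]: v=2 after child 1 ≤ α → α-cutoff, skip 2
Root [α=-∞,β=+∞]: v=6
Leaves evaluated: 13 of 16.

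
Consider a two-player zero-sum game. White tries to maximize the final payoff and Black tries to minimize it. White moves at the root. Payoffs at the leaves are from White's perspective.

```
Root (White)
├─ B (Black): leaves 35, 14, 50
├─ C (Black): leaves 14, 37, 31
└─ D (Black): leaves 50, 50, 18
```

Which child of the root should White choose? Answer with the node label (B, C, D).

B (Black): min(35, 14, 50) = 14
C (Black): min(14, 37, 31) = 14
D (Black): min(50, 50, 18) = 18
Root (White): max(14, 14, 18) = 18
White picks the child with the highest value: D (value 18).

D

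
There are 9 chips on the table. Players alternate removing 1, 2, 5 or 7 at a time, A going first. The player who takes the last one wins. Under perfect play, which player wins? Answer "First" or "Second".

Second

i:   0  1  2  3  4  5  6  7  8  9
     L  W  W  L  W  W  L  W  W  L
Position 9 is L, so the second player wins.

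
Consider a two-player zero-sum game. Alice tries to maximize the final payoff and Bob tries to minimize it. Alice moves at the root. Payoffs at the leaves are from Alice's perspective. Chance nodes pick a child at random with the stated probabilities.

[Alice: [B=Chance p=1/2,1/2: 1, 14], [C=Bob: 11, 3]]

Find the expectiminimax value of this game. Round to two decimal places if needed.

7.5

B (Chance): 1/2·1 + 1/2·14 = 7.5
C (Bob): min(11, 3) = 3
Root (Alice): max(7.5, 3) = 7.5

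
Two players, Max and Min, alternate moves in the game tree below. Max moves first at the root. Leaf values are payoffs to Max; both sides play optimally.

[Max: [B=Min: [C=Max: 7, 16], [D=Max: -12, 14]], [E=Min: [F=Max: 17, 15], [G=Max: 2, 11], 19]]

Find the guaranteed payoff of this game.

C (Max): max(7, 16) = 16
D (Max): max(-12, 14) = 14
B (Min): min(16, 14) = 14
F (Max): max(17, 15) = 17
G (Max): max(2, 11) = 11
E (Min): min(17, 11, 19) = 11
Root (Max): max(14, 11) = 14

14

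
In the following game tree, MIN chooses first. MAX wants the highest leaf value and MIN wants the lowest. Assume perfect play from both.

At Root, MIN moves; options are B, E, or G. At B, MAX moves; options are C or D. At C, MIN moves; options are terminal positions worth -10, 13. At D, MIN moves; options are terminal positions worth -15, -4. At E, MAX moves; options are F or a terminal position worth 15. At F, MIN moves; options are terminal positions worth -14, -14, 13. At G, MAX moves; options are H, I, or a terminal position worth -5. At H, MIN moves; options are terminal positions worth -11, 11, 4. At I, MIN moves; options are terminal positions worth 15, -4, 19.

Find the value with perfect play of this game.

C (MIN): min(-10, 13) = -10
D (MIN): min(-15, -4) = -15
B (MAX): max(-10, -15) = -10
F (MIN): min(-14, -14, 13) = -14
E (MAX): max(-14, 15) = 15
H (MIN): min(-11, 11, 4) = -11
I (MIN): min(15, -4, 19) = -4
G (MAX): max(-11, -4, -5) = -4
Root (MIN): min(-10, 15, -4) = -10

-10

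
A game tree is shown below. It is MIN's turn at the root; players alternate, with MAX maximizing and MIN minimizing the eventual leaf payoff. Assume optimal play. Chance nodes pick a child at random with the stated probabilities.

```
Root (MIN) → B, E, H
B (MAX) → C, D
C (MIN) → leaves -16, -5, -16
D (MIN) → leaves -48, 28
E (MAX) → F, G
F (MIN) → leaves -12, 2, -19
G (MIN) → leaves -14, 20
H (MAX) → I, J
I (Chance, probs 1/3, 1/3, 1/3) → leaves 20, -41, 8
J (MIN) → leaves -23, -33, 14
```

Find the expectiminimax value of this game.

-16

C (MIN): min(-16, -5, -16) = -16
D (MIN): min(-48, 28) = -48
B (MAX): max(-16, -48) = -16
F (MIN): min(-12, 2, -19) = -19
G (MIN): min(-14, 20) = -14
E (MAX): max(-19, -14) = -14
I (Chance): 1/3·20 + 1/3·-41 + 1/3·8 = -4.33
J (MIN): min(-23, -33, 14) = -33
H (MAX): max(-4.33, -33) = -4.33
Root (MIN): min(-16, -14, -4.33) = -16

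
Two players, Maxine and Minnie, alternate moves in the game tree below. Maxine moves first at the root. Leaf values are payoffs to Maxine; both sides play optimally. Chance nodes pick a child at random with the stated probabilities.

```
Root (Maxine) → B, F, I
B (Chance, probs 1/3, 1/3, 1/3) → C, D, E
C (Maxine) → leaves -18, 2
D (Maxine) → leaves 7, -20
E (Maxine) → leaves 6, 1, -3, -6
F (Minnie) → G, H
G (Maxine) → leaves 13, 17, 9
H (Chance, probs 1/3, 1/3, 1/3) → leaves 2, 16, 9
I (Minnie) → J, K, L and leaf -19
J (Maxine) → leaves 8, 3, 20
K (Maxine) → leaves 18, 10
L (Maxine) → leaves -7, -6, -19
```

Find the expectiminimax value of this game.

C (Maxine): max(-18, 2) = 2
D (Maxine): max(7, -20) = 7
E (Maxine): max(6, 1, -3, -6) = 6
B (Chance): 1/3·2 + 1/3·7 + 1/3·6 = 5
G (Maxine): max(13, 17, 9) = 17
H (Chance): 1/3·2 + 1/3·16 + 1/3·9 = 9
F (Minnie): min(17, 9) = 9
J (Maxine): max(8, 3, 20) = 20
K (Maxine): max(18, 10) = 18
L (Maxine): max(-7, -6, -19) = -6
I (Minnie): min(20, 18, -6, -19) = -19
Root (Maxine): max(5, 9, -19) = 9

9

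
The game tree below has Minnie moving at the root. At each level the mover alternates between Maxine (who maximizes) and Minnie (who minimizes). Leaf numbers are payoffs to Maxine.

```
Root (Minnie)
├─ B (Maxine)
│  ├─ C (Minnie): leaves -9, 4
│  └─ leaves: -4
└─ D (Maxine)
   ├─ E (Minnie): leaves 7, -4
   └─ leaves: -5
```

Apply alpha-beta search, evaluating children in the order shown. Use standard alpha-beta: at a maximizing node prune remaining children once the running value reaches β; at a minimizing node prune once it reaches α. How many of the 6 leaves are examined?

C [α=-∞,β=+∞]: v=-9
B [α=-∞,β=+∞]: v=-4
E [α=-∞,β=-4]: v=-4
D [α=-∞,β=-4]: v=-4 after child 1 ≥ β → β-cutoff, skip 1
Root [α=-∞,β=+∞]: v=-4
Leaves evaluated: 5 of 6.

5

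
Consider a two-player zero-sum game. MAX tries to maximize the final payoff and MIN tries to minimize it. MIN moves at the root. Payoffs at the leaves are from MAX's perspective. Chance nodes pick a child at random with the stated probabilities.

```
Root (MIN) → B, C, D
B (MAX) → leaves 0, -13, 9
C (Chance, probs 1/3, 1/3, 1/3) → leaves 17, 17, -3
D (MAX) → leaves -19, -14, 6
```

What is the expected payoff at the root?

6

B (MAX): max(0, -13, 9) = 9
C (Chance): 1/3·17 + 1/3·17 + 1/3·-3 = 10.33
D (MAX): max(-19, -14, 6) = 6
Root (MIN): min(9, 10.33, 6) = 6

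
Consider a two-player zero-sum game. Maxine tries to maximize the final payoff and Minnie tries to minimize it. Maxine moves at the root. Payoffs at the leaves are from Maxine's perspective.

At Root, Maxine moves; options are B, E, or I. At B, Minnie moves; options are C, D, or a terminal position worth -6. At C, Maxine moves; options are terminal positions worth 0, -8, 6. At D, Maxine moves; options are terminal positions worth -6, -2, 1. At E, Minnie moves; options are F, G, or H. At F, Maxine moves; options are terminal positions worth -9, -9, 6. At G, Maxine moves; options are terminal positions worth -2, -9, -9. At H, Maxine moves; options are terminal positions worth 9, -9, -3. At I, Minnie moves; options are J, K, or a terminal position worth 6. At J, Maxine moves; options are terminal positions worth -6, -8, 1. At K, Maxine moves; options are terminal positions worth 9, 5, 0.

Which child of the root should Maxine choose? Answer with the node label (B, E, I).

I

C (Maxine): max(0, -8, 6) = 6
D (Maxine): max(-6, -2, 1) = 1
B (Minnie): min(6, 1, -6) = -6
F (Maxine): max(-9, -9, 6) = 6
G (Maxine): max(-2, -9, -9) = -2
H (Maxine): max(9, -9, -3) = 9
E (Minnie): min(6, -2, 9) = -2
J (Maxine): max(-6, -8, 1) = 1
K (Maxine): max(9, 5, 0) = 9
I (Minnie): min(1, 9, 6) = 1
Root (Maxine): max(-6, -2, 1) = 1
Maxine picks the child with the highest value: I (value 1).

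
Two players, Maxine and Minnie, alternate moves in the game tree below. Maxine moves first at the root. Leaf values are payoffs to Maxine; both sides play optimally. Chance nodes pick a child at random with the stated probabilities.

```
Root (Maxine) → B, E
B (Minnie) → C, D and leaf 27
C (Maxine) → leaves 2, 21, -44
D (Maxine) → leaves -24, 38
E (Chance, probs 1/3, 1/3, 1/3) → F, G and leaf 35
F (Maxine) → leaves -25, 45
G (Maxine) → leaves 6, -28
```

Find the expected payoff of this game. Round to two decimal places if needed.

28.67

C (Maxine): max(2, 21, -44) = 21
D (Maxine): max(-24, 38) = 38
B (Minnie): min(21, 38, 27) = 21
F (Maxine): max(-25, 45) = 45
G (Maxine): max(6, -28) = 6
E (Chance): 1/3·45 + 1/3·6 + 1/3·35 = 28.67
Root (Maxine): max(21, 28.67) = 28.67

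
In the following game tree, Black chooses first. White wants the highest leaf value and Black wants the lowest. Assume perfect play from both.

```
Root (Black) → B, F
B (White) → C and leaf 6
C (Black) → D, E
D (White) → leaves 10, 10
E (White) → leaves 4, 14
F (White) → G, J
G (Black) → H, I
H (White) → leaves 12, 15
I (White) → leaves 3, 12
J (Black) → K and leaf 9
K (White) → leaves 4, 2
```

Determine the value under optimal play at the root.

D (White): max(10, 10) = 10
E (White): max(4, 14) = 14
C (Black): min(10, 14) = 10
B (White): max(10, 6) = 10
H (White): max(12, 15) = 15
I (White): max(3, 12) = 12
G (Black): min(15, 12) = 12
K (White): max(4, 2) = 4
J (Black): min(4, 9) = 4
F (White): max(12, 4) = 12
Root (Black): min(10, 12) = 10

10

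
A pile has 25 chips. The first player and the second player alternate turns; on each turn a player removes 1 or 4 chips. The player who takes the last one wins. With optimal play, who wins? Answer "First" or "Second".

Second

Mark each pile size as W (mover wins) or L (mover loses):
i:   0  1  2  3  4  5  6  7  8  9 10 11 12 13 14 15 16 17 18 19 20 21 22 23 24 25
     L  W  L  W  W  L  W  L  W  W  L  W  L  W  W  L  W  L  W  W  L  W  L  W  W  L
Position 25 is L, so the second player wins.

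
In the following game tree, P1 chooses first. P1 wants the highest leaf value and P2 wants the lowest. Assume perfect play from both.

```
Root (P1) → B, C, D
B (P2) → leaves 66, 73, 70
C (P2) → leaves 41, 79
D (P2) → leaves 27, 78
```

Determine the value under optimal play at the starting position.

B (P2): min(66, 73, 70) = 66
C (P2): min(41, 79) = 41
D (P2): min(27, 78) = 27
Root (P1): max(66, 41, 27) = 66

66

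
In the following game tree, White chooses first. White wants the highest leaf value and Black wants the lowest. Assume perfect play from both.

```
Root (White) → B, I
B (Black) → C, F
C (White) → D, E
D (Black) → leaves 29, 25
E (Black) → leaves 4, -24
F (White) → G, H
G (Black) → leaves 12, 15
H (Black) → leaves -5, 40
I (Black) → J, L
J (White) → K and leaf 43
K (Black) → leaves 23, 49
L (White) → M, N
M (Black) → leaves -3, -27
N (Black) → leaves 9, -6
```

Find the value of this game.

D (Black): min(29, 25) = 25
E (Black): min(4, -24) = -24
C (White): max(25, -24) = 25
G (Black): min(12, 15) = 12
H (Black): min(-5, 40) = -5
F (White): max(12, -5) = 12
B (Black): min(25, 12) = 12
K (Black): min(23, 49) = 23
J (White): max(23, 43) = 43
M (Black): min(-3, -27) = -27
N (Black): min(9, -6) = -6
L (White): max(-27, -6) = -6
I (Black): min(43, -6) = -6
Root (White): max(12, -6) = 12

12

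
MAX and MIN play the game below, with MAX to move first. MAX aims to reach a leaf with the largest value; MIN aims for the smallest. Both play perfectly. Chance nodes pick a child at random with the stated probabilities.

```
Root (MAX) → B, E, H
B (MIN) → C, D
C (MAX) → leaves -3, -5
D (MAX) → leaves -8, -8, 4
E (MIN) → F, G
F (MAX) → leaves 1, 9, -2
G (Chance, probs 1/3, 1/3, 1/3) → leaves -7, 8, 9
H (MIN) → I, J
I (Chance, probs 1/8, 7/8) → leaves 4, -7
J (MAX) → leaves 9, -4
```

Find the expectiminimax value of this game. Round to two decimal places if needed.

C (MAX): max(-3, -5) = -3
D (MAX): max(-8, -8, 4) = 4
B (MIN): min(-3, 4) = -3
F (MAX): max(1, 9, -2) = 9
G (Chance): 1/3·-7 + 1/3·8 + 1/3·9 = 3.33
E (MIN): min(9, 3.33) = 3.33
I (Chance): 1/8·4 + 7/8·-7 = -5.62
J (MAX): max(9, -4) = 9
H (MIN): min(-5.62, 9) = -5.62
Root (MAX): max(-3, 3.33, -5.62) = 3.33

3.33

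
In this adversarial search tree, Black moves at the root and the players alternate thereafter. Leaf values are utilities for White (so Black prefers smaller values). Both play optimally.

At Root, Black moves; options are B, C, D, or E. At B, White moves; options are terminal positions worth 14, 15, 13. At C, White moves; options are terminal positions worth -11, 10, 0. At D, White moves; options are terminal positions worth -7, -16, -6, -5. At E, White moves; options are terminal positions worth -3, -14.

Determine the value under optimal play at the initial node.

B (White): max(14, 15, 13) = 15
C (White): max(-11, 10, 0) = 10
D (White): max(-7, -16, -6, -5) = -5
E (White): max(-3, -14) = -3
Root (Black): min(15, 10, -5, -3) = -5

-5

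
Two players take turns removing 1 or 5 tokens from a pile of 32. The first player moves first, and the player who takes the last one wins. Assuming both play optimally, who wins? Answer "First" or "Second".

Mark each pile size as W (mover wins) or L (mover loses):
i:   0  1  2  3  4  5  6  7  8  9 10 11 12 13 14 15 16 17 18 19 20 21 22 23 24 25 26 27 28 29 30 31 32
     L  W  L  W  L  W  L  W  L  W  L  W  L  W  L  W  L  W  L  W  L  W  L  W  L  W  L  W  L  W  L  W  L
Position 32 is L, so the second player wins.

Second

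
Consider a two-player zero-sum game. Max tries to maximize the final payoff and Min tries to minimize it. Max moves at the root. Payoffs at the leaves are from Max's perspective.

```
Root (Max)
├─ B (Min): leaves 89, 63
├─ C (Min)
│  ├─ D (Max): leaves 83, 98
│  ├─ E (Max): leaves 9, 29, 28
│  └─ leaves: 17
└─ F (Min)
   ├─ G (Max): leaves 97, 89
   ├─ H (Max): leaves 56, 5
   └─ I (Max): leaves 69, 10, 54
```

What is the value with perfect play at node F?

G: max(97, 89) = 97
H: max(56, 5) = 56
I: max(69, 10, 54) = 69
F: min(97, 56, 69) = 56

56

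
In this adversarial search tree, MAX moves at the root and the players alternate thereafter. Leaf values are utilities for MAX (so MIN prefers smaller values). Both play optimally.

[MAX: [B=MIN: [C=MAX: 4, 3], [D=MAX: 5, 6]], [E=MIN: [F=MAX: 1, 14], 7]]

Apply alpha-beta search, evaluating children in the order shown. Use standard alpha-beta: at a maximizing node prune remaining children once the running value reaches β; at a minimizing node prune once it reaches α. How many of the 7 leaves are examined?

C [α=-∞,β=+∞]: v=4
D [α=-∞,β=4]: v=5 after child 1 ≥ β → β-cutoff, skip 1
B [α=-∞,β=+∞]: v=4
F [α=4,β=+∞]: v=14
E [α=4,β=+∞]: v=7
Root [α=-∞,β=+∞]: v=7
Leaves evaluated: 6 of 7.

6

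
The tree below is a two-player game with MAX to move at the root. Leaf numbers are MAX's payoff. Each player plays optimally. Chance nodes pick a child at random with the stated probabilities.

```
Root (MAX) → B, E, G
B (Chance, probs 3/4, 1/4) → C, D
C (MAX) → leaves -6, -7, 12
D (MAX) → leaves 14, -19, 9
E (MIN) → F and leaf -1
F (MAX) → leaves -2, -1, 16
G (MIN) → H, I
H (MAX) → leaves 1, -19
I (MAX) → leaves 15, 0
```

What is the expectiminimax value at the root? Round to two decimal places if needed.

C (MAX): max(-6, -7, 12) = 12
D (MAX): max(14, -19, 9) = 14
B (Chance): 3/4·12 + 1/4·14 = 12.5
F (MAX): max(-2, -1, 16) = 16
E (MIN): min(16, -1) = -1
H (MAX): max(1, -19) = 1
I (MAX): max(15, 0) = 15
G (MIN): min(1, 15) = 1
Root (MAX): max(12.5, -1, 1) = 12.5

12.5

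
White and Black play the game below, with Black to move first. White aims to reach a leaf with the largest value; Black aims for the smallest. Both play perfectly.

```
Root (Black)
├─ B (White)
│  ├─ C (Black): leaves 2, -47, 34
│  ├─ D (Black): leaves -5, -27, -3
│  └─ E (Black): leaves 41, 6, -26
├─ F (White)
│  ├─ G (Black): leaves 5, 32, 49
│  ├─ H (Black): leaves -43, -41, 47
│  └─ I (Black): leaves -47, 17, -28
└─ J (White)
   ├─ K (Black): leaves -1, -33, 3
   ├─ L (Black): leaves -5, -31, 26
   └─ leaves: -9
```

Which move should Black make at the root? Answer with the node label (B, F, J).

C (Black): min(2, -47, 34) = -47
D (Black): min(-5, -27, -3) = -27
E (Black): min(41, 6, -26) = -26
B (White): max(-47, -27, -26) = -26
G (Black): min(5, 32, 49) = 5
H (Black): min(-43, -41, 47) = -43
I (Black): min(-47, 17, -28) = -47
F (White): max(5, -43, -47) = 5
K (Black): min(-1, -33, 3) = -33
L (Black): min(-5, -31, 26) = -31
J (White): max(-33, -31, -9) = -9
Root (Black): min(-26, 5, -9) = -26
Black picks the child with the lowest value: B (value -26).

B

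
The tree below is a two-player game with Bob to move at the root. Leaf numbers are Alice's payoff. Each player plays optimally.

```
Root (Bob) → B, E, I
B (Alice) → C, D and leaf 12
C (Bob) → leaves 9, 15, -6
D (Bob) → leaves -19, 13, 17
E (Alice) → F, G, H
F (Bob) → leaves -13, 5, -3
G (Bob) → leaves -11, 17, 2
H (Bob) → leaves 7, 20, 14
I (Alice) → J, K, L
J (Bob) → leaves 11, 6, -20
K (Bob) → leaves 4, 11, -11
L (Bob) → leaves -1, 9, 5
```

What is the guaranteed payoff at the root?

-1

C (Bob): min(9, 15, -6) = -6
D (Bob): min(-19, 13, 17) = -19
B (Alice): max(-6, -19, 12) = 12
F (Bob): min(-13, 5, -3) = -13
G (Bob): min(-11, 17, 2) = -11
H (Bob): min(7, 20, 14) = 7
E (Alice): max(-13, -11, 7) = 7
J (Bob): min(11, 6, -20) = -20
K (Bob): min(4, 11, -11) = -11
L (Bob): min(-1, 9, 5) = -1
I (Alice): max(-20, -11, -1) = -1
Root (Bob): min(12, 7, -1) = -1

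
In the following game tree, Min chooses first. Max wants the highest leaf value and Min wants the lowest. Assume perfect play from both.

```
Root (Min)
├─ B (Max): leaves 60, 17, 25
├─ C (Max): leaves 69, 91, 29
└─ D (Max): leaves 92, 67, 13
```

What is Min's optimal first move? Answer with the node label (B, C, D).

B

B (Max): max(60, 17, 25) = 60
C (Max): max(69, 91, 29) = 91
D (Max): max(92, 67, 13) = 92
Root (Min): min(60, 91, 92) = 60
Min picks the child with the lowest value: B (value 60).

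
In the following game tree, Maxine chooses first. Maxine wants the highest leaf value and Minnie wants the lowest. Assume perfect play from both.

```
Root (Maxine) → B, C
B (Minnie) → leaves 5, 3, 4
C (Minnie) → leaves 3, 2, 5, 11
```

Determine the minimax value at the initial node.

3

B (Minnie): min(5, 3, 4) = 3
C (Minnie): min(3, 2, 5, 11) = 2
Root (Maxine): max(3, 2) = 3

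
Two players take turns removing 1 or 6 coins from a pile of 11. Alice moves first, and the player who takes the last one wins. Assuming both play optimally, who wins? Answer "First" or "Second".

W/L table (W = player to move can force a win):
i:   0  1  2  3  4  5  6  7  8  9 10 11
     L  W  L  W  L  W  W  L  W  L  W  L
Position 11 is L, so the second player wins.

Second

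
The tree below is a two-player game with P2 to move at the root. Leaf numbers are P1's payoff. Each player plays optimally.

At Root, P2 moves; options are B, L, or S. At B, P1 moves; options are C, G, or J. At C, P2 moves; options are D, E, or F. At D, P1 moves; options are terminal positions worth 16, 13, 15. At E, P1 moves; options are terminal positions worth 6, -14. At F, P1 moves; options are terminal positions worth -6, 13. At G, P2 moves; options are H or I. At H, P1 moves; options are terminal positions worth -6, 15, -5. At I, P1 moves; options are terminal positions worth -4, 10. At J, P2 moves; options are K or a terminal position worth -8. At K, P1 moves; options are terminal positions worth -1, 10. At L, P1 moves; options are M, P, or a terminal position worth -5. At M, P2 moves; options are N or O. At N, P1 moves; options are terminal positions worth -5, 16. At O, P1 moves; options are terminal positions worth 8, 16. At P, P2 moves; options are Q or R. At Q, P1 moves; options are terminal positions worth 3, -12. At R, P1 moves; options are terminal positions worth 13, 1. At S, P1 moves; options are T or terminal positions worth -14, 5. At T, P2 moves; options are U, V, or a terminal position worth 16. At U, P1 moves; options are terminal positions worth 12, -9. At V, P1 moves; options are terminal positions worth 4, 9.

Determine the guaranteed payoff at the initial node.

9

D (P1): max(16, 13, 15) = 16
E (P1): max(6, -14) = 6
F (P1): max(-6, 13) = 13
C (P2): min(16, 6, 13) = 6
H (P1): max(-6, 15, -5) = 15
I (P1): max(-4, 10) = 10
G (P2): min(15, 10) = 10
K (P1): max(-1, 10) = 10
J (P2): min(10, -8) = -8
B (P1): max(6, 10, -8) = 10
N (P1): max(-5, 16) = 16
O (P1): max(8, 16) = 16
M (P2): min(16, 16) = 16
Q (P1): max(3, -12) = 3
R (P1): max(13, 1) = 13
P (P2): min(3, 13) = 3
L (P1): max(16, 3, -5) = 16
U (P1): max(12, -9) = 12
V (P1): max(4, 9) = 9
T (P2): min(12, 9, 16) = 9
S (P1): max(9, -14, 5) = 9
Root (P2): min(10, 16, 9) = 9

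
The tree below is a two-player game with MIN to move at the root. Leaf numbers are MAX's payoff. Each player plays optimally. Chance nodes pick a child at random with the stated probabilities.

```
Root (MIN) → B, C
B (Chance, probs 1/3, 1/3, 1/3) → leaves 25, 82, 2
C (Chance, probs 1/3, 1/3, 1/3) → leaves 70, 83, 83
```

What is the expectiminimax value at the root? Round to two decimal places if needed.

B (Chance): 1/3·25 + 1/3·82 + 1/3·2 = 36.33
C (Chance): 1/3·70 + 1/3·83 + 1/3·83 = 78.67
Root (MIN): min(36.33, 78.67) = 36.33

36.33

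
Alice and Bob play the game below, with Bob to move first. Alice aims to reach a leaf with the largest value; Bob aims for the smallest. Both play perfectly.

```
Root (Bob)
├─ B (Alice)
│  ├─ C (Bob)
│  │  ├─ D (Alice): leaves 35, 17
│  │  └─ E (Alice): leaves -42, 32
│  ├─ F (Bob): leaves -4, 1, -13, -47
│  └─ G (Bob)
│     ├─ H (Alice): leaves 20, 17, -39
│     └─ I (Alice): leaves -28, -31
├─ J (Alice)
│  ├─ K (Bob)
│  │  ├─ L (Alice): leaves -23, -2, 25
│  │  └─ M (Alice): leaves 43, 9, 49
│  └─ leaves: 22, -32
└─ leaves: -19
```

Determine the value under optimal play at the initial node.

-19

D (Alice): max(35, 17) = 35
E (Alice): max(-42, 32) = 32
C (Bob): min(35, 32) = 32
F (Bob): min(-4, 1, -13, -47) = -47
H (Alice): max(20, 17, -39) = 20
I (Alice): max(-28, -31) = -28
G (Bob): min(20, -28) = -28
B (Alice): max(32, -47, -28) = 32
L (Alice): max(-23, -2, 25) = 25
M (Alice): max(43, 9, 49) = 49
K (Bob): min(25, 49) = 25
J (Alice): max(25, 22, -32) = 25
Root (Bob): min(32, 25, -19) = -19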